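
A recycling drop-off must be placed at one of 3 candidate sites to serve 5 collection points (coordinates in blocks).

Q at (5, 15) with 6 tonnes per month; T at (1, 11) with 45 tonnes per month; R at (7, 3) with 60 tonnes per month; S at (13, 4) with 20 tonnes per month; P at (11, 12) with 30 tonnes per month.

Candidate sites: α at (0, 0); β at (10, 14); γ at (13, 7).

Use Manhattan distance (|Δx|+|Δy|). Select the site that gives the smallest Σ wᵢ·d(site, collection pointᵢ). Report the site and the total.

γ, total 1686 blocks

Total weighted distance at each candidate:
  α (0, 0): total = 2290
  β (10, 14): total = 1766
  γ (13, 7): total = 1686
Minimum is at γ with total 1686 blocks.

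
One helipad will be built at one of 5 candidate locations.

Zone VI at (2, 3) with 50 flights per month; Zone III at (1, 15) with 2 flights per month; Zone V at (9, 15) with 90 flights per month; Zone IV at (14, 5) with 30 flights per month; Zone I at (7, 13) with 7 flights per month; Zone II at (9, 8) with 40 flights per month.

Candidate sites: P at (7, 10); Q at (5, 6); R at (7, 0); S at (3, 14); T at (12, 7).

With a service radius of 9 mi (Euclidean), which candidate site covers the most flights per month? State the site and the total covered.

P, covering 219

Coverage radius r = 9 mi; a point is covered iff (Δx)²+(Δy)² ≤ 9² = 81.
  P (7, 10): covers {Zone VI, Zone III, Zone V, Zone IV, Zone I, Zone II} → 219
  Q (5, 6): covers {Zone VI, Zone I, Zone II} → 97
  R (7, 0): covers {Zone VI, Zone IV, Zone II} → 120
  S (3, 14): covers {Zone III, Zone V, Zone I, Zone II} → 139
  T (12, 7): covers {Zone V, Zone IV, Zone I, Zone II} → 167
Maximum coverage at P: 219 flights per month.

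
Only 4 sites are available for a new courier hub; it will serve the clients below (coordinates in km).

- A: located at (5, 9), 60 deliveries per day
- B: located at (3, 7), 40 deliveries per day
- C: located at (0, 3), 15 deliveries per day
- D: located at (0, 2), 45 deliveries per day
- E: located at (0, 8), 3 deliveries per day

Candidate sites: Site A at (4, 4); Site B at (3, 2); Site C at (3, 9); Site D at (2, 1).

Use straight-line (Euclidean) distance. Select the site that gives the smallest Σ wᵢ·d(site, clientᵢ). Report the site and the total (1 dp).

Total weighted distance at each candidate:
  Site A (4, 4): total = 712.5
  Site B (3, 2): total = 839.4
  Site C (3, 9): total = 652.8
  Site D (2, 1): total = 920.8
Minimum is at Site C with total 652.8 km.

Site C, total 652.8 km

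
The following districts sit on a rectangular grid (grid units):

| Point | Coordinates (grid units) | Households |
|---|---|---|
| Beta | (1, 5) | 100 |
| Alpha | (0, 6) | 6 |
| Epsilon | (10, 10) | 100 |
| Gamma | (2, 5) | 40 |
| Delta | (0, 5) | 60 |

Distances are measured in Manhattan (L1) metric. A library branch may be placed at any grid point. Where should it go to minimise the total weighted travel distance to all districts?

Manhattan distance separates: Σwᵢ(|x−xᵢ|+|y−yᵢ|) = Σwᵢ|x−xᵢ| + Σwᵢ|y−yᵢ|, so x and y are optimised independently as 1-D weighted medians.
Total weight W = 306; half = 153.
x-coordinate, sorted with cumulative weight:
  x=0 (Alpha, w=6) cum 6
  x=0 (Delta, w=60) cum 66
  x=1 (Beta, w=100) cum 166  ← median
  x=2 (Gamma, w=40) cum 206
  x=10 (Epsilon, w=100) cum 306
⇒ x* = 1
y-coordinate, sorted with cumulative weight:
  y=5 (Beta, w=100) cum 100
  y=5 (Gamma, w=40) cum 140
  y=5 (Delta, w=60) cum 200  ← median
  y=6 (Alpha, w=6) cum 206
  y=10 (Epsilon, w=100) cum 306
⇒ y* = 5

(1, 5)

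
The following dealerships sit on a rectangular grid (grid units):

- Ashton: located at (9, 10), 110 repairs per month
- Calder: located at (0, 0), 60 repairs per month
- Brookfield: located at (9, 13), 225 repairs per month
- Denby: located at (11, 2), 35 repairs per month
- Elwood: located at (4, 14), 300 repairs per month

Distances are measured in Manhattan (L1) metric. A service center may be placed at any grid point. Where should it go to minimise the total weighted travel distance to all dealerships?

(9, 13)

Manhattan distance separates: Σwᵢ(|x−xᵢ|+|y−yᵢ|) = Σwᵢ|x−xᵢ| + Σwᵢ|y−yᵢ|, so x and y are optimised independently as 1-D weighted medians.
Total weight W = 730; half = 365.
x-coordinate, sorted with cumulative weight:
  x=0 (Calder, w=60) cum 60
  x=4 (Elwood, w=300) cum 360
  x=9 (Ashton, w=110) cum 470  ← median
  x=9 (Brookfield, w=225) cum 695
  x=11 (Denby, w=35) cum 730
⇒ x* = 9
y-coordinate, sorted with cumulative weight:
  y=0 (Calder, w=60) cum 60
  y=2 (Denby, w=35) cum 95
  y=10 (Ashton, w=110) cum 205
  y=13 (Brookfield, w=225) cum 430  ← median
  y=14 (Elwood, w=300) cum 730
⇒ y* = 13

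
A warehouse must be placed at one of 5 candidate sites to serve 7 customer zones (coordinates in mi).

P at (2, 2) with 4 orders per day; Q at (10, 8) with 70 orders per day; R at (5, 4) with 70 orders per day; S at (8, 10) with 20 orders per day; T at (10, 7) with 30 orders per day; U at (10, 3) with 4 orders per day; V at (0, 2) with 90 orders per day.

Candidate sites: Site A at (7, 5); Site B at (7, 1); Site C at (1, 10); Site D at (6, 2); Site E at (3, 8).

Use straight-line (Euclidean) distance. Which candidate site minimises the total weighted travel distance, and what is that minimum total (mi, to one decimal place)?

Total weighted distance at each candidate:
  Site A (7, 5): total = 1386.8
  Site B (7, 1): total = 1839.1
  Site C (1, 10): total = 2378.2
  Site D (6, 2): total = 1590.8
  Site E (3, 8): total = 1785.4
Minimum is at Site A with total 1386.8 mi.

Site A, total 1386.8 mi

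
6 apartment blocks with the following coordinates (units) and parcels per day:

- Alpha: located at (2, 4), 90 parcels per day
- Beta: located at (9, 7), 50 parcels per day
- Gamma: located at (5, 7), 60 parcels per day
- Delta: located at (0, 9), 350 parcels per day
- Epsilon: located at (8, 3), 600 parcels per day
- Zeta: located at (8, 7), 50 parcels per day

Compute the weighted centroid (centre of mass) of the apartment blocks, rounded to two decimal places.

(5.11, 5.36)

The minimiser of Σwᵢ‖p−pᵢ‖² is the weighted centroid p* = (Σwᵢpᵢ)/(Σwᵢ).
Σwᵢ = 1200.
Σwᵢxᵢ = 90·2 + 50·9 + 60·5 + 350·0 + 600·8 + 50·8 = 6130.
Σwᵢyᵢ = 90·4 + 50·7 + 60·7 + 350·9 + 600·3 + 50·7 = 6430.
x* = 6130/1200 = 5.11, y* = 6430/1200 = 5.36.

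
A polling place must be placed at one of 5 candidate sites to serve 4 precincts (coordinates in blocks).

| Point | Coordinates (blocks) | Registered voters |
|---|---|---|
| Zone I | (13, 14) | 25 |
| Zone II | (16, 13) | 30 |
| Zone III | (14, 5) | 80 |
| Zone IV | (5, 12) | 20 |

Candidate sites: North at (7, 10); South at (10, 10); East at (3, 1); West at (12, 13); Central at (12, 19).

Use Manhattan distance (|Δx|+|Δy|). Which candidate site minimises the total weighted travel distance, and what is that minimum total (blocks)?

Total weighted distance at each candidate:
  North (7, 10): total = 1650
  South (10, 10): total = 1305
  East (3, 1): total = 2785
  West (12, 13): total = 1130
  Central (12, 19): total = 2010
Minimum is at West with total 1130 blocks.

West, total 1130 blocks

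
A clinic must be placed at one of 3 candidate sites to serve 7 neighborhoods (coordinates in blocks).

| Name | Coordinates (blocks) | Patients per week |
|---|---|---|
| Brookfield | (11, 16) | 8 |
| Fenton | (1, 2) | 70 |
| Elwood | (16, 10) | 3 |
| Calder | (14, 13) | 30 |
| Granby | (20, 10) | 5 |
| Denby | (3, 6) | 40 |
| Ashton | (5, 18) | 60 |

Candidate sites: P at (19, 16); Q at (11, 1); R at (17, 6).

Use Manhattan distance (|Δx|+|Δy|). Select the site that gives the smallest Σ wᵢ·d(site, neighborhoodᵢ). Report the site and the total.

Total weighted distance at each candidate:
  P (19, 16): total = 4606
  Q (11, 1): total = 3372
  R (17, 6): total = 3878
Minimum is at Q with total 3372 blocks.

Q, total 3372 blocks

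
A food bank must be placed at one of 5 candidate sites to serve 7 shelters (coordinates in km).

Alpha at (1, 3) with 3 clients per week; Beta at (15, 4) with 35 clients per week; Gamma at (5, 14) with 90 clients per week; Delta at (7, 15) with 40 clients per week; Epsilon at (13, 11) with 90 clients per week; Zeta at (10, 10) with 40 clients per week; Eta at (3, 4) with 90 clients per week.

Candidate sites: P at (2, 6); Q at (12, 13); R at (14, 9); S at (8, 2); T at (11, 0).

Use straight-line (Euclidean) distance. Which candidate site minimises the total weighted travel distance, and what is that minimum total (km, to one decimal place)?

Q, total 2719.4 km

Total weighted distance at each candidate:
  P (2, 6): total = 3297.1
  Q (12, 13): total = 2719.4
  R (14, 9): total = 2970.5
  S (8, 2): total = 3651.9
  T (11, 0): total = 4434.3
Minimum is at Q with total 2719.4 km.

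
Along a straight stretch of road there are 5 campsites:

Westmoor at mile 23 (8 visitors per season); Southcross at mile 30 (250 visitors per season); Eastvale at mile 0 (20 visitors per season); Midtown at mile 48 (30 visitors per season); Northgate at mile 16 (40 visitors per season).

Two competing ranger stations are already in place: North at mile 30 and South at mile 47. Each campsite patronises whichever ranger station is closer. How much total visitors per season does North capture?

318

The indifferent point is the midpoint (30+47)/2 = 38.5; campsites left of it (closer to North at 30) go to North, those right go to South.
  Eastvale at 0 (w=20) → North
  Northgate at 16 (w=40) → North
  Westmoor at 23 (w=8) → North
  Southcross at 30 (w=250) → North
  Midtown at 48 (w=30) → South
North captures 318; South captures 30.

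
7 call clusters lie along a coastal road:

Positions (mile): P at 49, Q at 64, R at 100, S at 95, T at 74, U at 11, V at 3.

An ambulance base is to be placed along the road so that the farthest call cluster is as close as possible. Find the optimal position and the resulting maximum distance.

location 51.5, max distance 48.5

The 1-center on a line is the midpoint of the two extreme points: leftmost at 3, rightmost at 100.
Optimal location = (3 + 100)/2 = 51.5; maximum distance = (100 − 3)/2 = 48.5.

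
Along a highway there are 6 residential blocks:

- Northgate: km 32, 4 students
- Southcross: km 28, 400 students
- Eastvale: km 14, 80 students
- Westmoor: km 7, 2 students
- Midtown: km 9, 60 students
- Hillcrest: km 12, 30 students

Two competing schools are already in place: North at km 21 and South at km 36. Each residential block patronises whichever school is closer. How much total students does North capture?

572

The indifferent point is the midpoint (21+36)/2 = 28.5; residential blocks left of it (closer to North at 21) go to North, those right go to South.
  Westmoor at 7 (w=2) → North
  Midtown at 9 (w=60) → North
  Hillcrest at 12 (w=30) → North
  Eastvale at 14 (w=80) → North
  Southcross at 28 (w=400) → North
  Northgate at 32 (w=4) → South
North captures 572; South captures 4.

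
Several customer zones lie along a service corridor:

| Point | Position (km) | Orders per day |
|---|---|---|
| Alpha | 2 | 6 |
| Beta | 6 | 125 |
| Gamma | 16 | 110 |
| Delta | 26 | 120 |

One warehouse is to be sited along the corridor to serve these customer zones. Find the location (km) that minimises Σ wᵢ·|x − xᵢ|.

x = 16

For a sum of weighted absolute distances on a line, the optimum is the weighted median (not the mean). Total weight W = 361; half-weight = 180.5.
Sort by position and accumulate weight:
  km 2 (Alpha, w=6) → cum 6
  km 6 (Beta, w=125) → cum 131
  km 16 (Gamma, w=110) → cum 241  ≥ 180.5 → median here
  km 26 (Delta, w=120) → cum 361
Optimal location: km 16.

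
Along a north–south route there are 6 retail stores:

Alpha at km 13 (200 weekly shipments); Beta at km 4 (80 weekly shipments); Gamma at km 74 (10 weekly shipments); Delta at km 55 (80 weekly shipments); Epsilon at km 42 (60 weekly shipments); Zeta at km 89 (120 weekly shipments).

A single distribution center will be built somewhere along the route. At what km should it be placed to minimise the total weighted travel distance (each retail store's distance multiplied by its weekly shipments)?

x = 13

For a sum of weighted absolute distances on a line, the optimum is the weighted median (not the mean). Total weight W = 550; half-weight = 275.
Sort by position and accumulate weight:
  km 4 (Beta, w=80) → cum 80
  km 13 (Alpha, w=200) → cum 280  ≥ 275 → median here
  km 42 (Epsilon, w=60) → cum 340
  km 55 (Delta, w=80) → cum 420
  km 74 (Gamma, w=10) → cum 430
  km 89 (Zeta, w=120) → cum 550
Optimal location: km 13.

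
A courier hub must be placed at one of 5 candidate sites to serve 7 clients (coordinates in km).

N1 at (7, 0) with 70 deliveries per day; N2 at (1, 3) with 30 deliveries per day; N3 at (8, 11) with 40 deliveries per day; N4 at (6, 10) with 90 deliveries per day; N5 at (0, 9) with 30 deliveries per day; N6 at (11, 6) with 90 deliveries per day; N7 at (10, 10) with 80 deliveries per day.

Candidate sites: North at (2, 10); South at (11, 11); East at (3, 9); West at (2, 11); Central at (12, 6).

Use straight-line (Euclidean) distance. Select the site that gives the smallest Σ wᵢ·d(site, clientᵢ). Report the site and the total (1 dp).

Central, total 2612.7 km

Total weighted distance at each candidate:
  North (2, 10): total = 3191.5
  South (11, 11): total = 2681.0
  East (3, 9): total = 2803.8
  West (2, 11): total = 3355.2
  Central (12, 6): total = 2612.7
Minimum is at Central with total 2612.7 km.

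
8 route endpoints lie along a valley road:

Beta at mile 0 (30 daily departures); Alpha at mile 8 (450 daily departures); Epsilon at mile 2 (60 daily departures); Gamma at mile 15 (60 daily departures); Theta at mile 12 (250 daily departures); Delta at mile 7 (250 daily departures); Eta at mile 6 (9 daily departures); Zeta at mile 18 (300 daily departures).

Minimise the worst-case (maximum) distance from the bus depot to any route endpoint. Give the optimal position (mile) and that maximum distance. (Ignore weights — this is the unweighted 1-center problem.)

location 9, max distance 9

The 1-center on a line is the midpoint of the two extreme points: leftmost at 0, rightmost at 18.
Optimal location = (0 + 18)/2 = 9; maximum distance = (18 − 0)/2 = 9.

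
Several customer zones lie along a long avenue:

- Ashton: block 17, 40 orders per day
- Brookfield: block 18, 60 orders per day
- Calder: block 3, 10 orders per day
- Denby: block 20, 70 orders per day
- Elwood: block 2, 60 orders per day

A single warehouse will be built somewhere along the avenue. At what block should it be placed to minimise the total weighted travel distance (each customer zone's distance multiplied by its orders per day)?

x = 18

For a sum of weighted absolute distances on a line, the optimum is the weighted median (not the mean). Total weight W = 240; half-weight = 120.
Sort by position and accumulate weight:
  block 2 (Elwood, w=60) → cum 60
  block 3 (Calder, w=10) → cum 70
  block 17 (Ashton, w=40) → cum 110
  block 18 (Brookfield, w=60) → cum 170  ≥ 120 → median here
  block 20 (Denby, w=70) → cum 240
Optimal location: block 18.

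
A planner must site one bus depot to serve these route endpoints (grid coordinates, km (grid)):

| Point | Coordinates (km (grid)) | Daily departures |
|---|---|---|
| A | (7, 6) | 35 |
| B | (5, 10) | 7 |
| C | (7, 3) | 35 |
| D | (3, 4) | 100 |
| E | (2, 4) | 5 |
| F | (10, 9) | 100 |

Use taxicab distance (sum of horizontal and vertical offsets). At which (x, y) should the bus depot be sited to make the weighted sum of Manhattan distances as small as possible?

Manhattan distance separates: Σwᵢ(|x−xᵢ|+|y−yᵢ|) = Σwᵢ|x−xᵢ| + Σwᵢ|y−yᵢ|, so x and y are optimised independently as 1-D weighted medians.
Total weight W = 282; half = 141.
x-coordinate, sorted with cumulative weight:
  x=2 (E, w=5) cum 5
  x=3 (D, w=100) cum 105
  x=5 (B, w=7) cum 112
  x=7 (A, w=35) cum 147  ← median
  x=7 (C, w=35) cum 182
  x=10 (F, w=100) cum 282
⇒ x* = 7
y-coordinate, sorted with cumulative weight:
  y=3 (C, w=35) cum 35
  y=4 (D, w=100) cum 135
  y=4 (E, w=5) cum 140
  y=6 (A, w=35) cum 175  ← median
  y=9 (F, w=100) cum 275
  y=10 (B, w=7) cum 282
⇒ y* = 6

(7, 6)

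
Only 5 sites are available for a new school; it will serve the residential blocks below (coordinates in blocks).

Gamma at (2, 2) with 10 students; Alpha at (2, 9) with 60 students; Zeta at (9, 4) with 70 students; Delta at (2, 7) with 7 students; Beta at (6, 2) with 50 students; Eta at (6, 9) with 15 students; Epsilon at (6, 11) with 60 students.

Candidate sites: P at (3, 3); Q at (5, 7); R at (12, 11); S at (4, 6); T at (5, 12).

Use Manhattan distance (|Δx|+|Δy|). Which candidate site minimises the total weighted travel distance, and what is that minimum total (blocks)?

Q, total 1536 blocks

Total weighted distance at each candidate:
  P (3, 3): total = 1960
  Q (5, 7): total = 1536
  R (12, 11): total = 2938
  S (4, 6): total = 1666
  T (5, 12): total = 2116
Minimum is at Q with total 1536 blocks.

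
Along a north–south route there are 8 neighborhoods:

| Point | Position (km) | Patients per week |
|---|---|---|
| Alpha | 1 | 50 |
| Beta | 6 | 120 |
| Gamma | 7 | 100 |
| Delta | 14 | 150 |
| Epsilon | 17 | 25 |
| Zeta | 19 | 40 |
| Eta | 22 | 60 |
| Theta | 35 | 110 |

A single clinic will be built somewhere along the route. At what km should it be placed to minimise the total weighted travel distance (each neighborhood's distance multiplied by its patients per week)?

x = 14

For a sum of weighted absolute distances on a line, the optimum is the weighted median (not the mean). Total weight W = 655; half-weight = 327.5.
Sort by position and accumulate weight:
  km 1 (Alpha, w=50) → cum 50
  km 6 (Beta, w=120) → cum 170
  km 7 (Gamma, w=100) → cum 270
  km 14 (Delta, w=150) → cum 420  ≥ 327.5 → median here
  km 17 (Epsilon, w=25) → cum 445
  km 19 (Zeta, w=40) → cum 485
  km 22 (Eta, w=60) → cum 545
  km 35 (Theta, w=110) → cum 655
Optimal location: km 14.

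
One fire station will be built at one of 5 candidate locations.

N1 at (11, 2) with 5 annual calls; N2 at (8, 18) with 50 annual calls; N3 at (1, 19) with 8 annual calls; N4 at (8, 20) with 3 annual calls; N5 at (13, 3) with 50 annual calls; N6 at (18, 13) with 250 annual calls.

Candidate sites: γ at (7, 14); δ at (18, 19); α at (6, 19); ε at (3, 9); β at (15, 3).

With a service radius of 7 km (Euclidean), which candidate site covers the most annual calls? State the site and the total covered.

δ, covering 250

Coverage radius r = 7 km; a point is covered iff (Δx)²+(Δy)² ≤ 7² = 49.
  γ (7, 14): covers {N2, N4} → 53
  δ (18, 19): covers {N6} → 250
  α (6, 19): covers {N2, N3, N4} → 61
  ε (3, 9): covers {none} → 0
  β (15, 3): covers {N1, N5} → 55
Maximum coverage at δ: 250 annual calls.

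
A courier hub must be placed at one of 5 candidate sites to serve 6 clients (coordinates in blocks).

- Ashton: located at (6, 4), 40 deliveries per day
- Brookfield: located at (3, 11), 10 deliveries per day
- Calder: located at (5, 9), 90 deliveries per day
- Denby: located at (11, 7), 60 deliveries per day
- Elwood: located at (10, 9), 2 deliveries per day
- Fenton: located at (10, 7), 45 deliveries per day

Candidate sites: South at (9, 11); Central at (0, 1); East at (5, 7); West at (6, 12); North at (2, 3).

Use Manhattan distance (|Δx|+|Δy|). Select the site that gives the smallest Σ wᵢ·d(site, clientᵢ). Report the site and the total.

Total weighted distance at each candidate:
  South (9, 11): total = 1591
  Central (0, 1): total = 3436
  East (5, 7): total = 999
  West (6, 12): total = 1739
  North (2, 3): total = 2448
Minimum is at East with total 999 blocks.

East, total 999 blocks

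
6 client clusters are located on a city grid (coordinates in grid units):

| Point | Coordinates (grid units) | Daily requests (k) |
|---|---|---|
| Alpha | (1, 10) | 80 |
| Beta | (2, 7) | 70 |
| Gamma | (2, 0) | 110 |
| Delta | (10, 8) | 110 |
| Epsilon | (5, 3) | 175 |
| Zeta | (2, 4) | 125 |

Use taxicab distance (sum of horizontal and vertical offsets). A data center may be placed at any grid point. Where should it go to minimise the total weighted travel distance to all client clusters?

(2, 4)

Manhattan distance separates: Σwᵢ(|x−xᵢ|+|y−yᵢ|) = Σwᵢ|x−xᵢ| + Σwᵢ|y−yᵢ|, so x and y are optimised independently as 1-D weighted medians.
Total weight W = 670; half = 335.
x-coordinate, sorted with cumulative weight:
  x=1 (Alpha, w=80) cum 80
  x=2 (Beta, w=70) cum 150
  x=2 (Gamma, w=110) cum 260
  x=2 (Zeta, w=125) cum 385  ← median
  x=5 (Epsilon, w=175) cum 560
  x=10 (Delta, w=110) cum 670
⇒ x* = 2
y-coordinate, sorted with cumulative weight:
  y=0 (Gamma, w=110) cum 110
  y=3 (Epsilon, w=175) cum 285
  y=4 (Zeta, w=125) cum 410  ← median
  y=7 (Beta, w=70) cum 480
  y=8 (Delta, w=110) cum 590
  y=10 (Alpha, w=80) cum 670
⇒ y* = 4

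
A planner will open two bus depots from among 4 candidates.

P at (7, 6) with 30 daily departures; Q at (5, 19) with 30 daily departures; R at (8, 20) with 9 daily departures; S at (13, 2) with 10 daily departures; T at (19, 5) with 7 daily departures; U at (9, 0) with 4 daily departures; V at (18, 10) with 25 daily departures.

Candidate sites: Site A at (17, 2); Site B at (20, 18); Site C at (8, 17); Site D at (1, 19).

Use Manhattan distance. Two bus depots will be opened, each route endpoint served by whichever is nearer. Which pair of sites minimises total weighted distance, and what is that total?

{Site A, Site C}, total 877

Evaluate every pair (each demand assigned to the nearer of the two):
  {Site A, Site C}: total = 877
  {Site A, Site D}: total = 952
  {Site B, Site C}: total = 1157
  {Site C, Site D}: total = 1365
  {Site A, Site B}: total = 1366
  {Site B, Site D}: total = 1448
Best pair: {Site A, Site C} with total 877.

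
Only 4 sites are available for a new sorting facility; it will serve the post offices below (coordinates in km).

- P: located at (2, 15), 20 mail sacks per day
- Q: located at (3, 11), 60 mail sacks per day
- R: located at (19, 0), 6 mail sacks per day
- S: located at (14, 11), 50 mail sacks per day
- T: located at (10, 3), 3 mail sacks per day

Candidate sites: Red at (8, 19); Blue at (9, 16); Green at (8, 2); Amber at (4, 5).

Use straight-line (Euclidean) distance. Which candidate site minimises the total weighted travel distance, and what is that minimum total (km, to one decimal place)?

Total weighted distance at each candidate:
  Red (8, 19): total = 1390.4
  Blue (9, 16): total = 1115.9
  Green (8, 2): total = 1518.7
  Amber (4, 5): total = 1265.9
Minimum is at Blue with total 1115.9 km.

Blue, total 1115.9 km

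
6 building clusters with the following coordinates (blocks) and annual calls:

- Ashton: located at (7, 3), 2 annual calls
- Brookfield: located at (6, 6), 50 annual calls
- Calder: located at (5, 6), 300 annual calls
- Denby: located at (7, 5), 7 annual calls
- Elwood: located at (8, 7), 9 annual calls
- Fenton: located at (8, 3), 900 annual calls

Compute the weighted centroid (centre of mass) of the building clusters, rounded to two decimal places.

(7.20, 3.87)

The minimiser of Σwᵢ‖p−pᵢ‖² is the weighted centroid p* = (Σwᵢpᵢ)/(Σwᵢ).
Σwᵢ = 1268.
Σwᵢxᵢ = 2·7 + 50·6 + 300·5 + 7·7 + 9·8 + 900·8 = 9135.
Σwᵢyᵢ = 2·3 + 50·6 + 300·6 + 7·5 + 9·7 + 900·3 = 4904.
x* = 9135/1268 = 7.20, y* = 4904/1268 = 3.87.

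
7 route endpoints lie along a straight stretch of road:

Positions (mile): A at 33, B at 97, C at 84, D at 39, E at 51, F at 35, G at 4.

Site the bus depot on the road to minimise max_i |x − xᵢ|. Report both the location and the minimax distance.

The 1-center on a line is the midpoint of the two extreme points: leftmost at 4, rightmost at 97.
Optimal location = (4 + 97)/2 = 50.5; maximum distance = (97 − 4)/2 = 46.5.

location 50.5, max distance 46.5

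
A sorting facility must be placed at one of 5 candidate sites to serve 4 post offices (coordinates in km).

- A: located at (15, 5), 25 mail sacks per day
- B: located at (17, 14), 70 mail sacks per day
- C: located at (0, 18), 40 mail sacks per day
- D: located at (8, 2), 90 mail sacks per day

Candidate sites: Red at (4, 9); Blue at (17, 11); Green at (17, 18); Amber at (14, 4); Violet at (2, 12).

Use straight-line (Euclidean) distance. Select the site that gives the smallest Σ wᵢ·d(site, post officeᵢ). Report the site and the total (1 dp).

Amber, total 2127.3 km

Total weighted distance at each candidate:
  Red (4, 9): total = 2387.2
  Blue (17, 11): total = 2249.0
  Green (17, 18): total = 2941.0
  Amber (14, 4): total = 2127.3
  Violet (2, 12): total = 2731.0
Minimum is at Amber with total 2127.3 km.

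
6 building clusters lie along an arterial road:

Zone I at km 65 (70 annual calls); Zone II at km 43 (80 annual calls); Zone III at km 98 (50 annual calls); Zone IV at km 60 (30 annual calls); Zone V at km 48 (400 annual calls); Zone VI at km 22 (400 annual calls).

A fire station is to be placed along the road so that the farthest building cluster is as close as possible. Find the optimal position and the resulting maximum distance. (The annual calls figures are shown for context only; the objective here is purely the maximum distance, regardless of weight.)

location 60, max distance 38

The 1-center on a line is the midpoint of the two extreme points: leftmost at 22, rightmost at 98.
Optimal location = (22 + 98)/2 = 60; maximum distance = (98 − 22)/2 = 38.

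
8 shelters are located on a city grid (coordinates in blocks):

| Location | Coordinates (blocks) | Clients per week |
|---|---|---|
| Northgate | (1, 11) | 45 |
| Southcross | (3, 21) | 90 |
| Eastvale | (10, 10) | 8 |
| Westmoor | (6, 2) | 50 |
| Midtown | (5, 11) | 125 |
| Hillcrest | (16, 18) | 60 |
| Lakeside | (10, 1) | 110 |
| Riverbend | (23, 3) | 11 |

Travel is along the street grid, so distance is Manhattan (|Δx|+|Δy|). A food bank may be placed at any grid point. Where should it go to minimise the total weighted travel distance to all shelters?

(5, 11)

Manhattan distance separates: Σwᵢ(|x−xᵢ|+|y−yᵢ|) = Σwᵢ|x−xᵢ| + Σwᵢ|y−yᵢ|, so x and y are optimised independently as 1-D weighted medians.
Total weight W = 499; half = 249.5.
x-coordinate, sorted with cumulative weight:
  x=1 (Northgate, w=45) cum 45
  x=3 (Southcross, w=90) cum 135
  x=5 (Midtown, w=125) cum 260  ← median
  x=6 (Westmoor, w=50) cum 310
  x=10 (Eastvale, w=8) cum 318
  x=10 (Lakeside, w=110) cum 428
  x=16 (Hillcrest, w=60) cum 488
  x=23 (Riverbend, w=11) cum 499
⇒ x* = 5
y-coordinate, sorted with cumulative weight:
  y=1 (Lakeside, w=110) cum 110
  y=2 (Westmoor, w=50) cum 160
  y=3 (Riverbend, w=11) cum 171
  y=10 (Eastvale, w=8) cum 179
  y=11 (Northgate, w=45) cum 224
  y=11 (Midtown, w=125) cum 349  ← median
  y=18 (Hillcrest, w=60) cum 409
  y=21 (Southcross, w=90) cum 499
⇒ y* = 11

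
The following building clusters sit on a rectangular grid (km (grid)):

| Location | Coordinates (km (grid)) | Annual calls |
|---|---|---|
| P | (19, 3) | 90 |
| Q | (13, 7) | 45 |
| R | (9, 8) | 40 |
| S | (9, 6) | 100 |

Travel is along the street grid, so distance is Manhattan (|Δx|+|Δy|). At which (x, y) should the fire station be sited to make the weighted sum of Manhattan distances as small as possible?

(9, 6)

Manhattan distance separates: Σwᵢ(|x−xᵢ|+|y−yᵢ|) = Σwᵢ|x−xᵢ| + Σwᵢ|y−yᵢ|, so x and y are optimised independently as 1-D weighted medians.
Total weight W = 275; half = 137.5.
x-coordinate, sorted with cumulative weight:
  x=9 (R, w=40) cum 40
  x=9 (S, w=100) cum 140  ← median
  x=13 (Q, w=45) cum 185
  x=19 (P, w=90) cum 275
⇒ x* = 9
y-coordinate, sorted with cumulative weight:
  y=3 (P, w=90) cum 90
  y=6 (S, w=100) cum 190  ← median
  y=7 (Q, w=45) cum 235
  y=8 (R, w=40) cum 275
⇒ y* = 6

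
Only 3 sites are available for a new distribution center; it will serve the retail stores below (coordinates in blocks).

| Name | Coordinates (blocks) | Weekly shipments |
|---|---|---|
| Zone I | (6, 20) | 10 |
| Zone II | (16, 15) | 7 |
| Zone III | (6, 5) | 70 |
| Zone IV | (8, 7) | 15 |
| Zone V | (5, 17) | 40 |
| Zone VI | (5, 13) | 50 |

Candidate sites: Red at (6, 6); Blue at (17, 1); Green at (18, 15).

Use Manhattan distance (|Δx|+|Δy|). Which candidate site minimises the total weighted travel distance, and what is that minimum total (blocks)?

Red, total 1268 blocks

Total weighted distance at each candidate:
  Red (6, 6): total = 1268
  Blue (17, 1): total = 4000
  Green (18, 15): total = 3344
Minimum is at Red with total 1268 blocks.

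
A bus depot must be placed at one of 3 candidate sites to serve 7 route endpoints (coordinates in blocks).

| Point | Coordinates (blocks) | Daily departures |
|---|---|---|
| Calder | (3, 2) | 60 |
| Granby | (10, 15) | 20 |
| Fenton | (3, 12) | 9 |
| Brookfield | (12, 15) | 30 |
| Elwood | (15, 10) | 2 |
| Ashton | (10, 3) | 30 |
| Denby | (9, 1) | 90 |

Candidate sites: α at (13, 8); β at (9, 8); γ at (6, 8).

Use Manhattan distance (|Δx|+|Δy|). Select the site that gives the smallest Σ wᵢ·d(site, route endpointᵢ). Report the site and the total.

β, total 2096 blocks

Total weighted distance at each candidate:
  α (13, 8): total = 2764
  β (9, 8): total = 2096
  γ (6, 8): total = 2405
Minimum is at β with total 2096 blocks.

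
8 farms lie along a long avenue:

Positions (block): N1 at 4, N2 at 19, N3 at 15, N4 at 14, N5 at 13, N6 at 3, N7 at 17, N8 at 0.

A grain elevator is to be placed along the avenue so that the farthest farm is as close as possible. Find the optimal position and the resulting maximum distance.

The 1-center on a line is the midpoint of the two extreme points: leftmost at 0, rightmost at 19.
Optimal location = (0 + 19)/2 = 9.5; maximum distance = (19 − 0)/2 = 9.5.

location 9.5, max distance 9.5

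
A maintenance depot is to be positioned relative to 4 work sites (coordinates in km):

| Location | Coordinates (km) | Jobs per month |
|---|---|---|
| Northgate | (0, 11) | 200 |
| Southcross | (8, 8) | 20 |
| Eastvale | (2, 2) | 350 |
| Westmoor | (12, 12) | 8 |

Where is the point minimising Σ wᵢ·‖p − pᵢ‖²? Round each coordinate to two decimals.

(1.65, 5.46)

The minimiser of Σwᵢ‖p−pᵢ‖² is the weighted centroid p* = (Σwᵢpᵢ)/(Σwᵢ).
Σwᵢ = 578.
Σwᵢxᵢ = 200·0 + 20·8 + 350·2 + 8·12 = 956.
Σwᵢyᵢ = 200·11 + 20·8 + 350·2 + 8·12 = 3156.
x* = 956/578 = 1.65, y* = 3156/578 = 5.46.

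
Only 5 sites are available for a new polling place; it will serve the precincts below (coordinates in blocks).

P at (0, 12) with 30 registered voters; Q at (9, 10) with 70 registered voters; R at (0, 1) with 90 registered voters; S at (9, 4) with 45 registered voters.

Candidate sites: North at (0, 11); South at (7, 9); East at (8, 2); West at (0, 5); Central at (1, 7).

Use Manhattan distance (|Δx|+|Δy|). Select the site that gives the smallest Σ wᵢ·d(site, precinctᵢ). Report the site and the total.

West, total 2000 blocks

Total weighted distance at each candidate:
  North (0, 11): total = 2350
  South (7, 9): total = 2175
  East (8, 2): total = 2115
  West (0, 5): total = 2000
  Central (1, 7): total = 2075
Minimum is at West with total 2000 blocks.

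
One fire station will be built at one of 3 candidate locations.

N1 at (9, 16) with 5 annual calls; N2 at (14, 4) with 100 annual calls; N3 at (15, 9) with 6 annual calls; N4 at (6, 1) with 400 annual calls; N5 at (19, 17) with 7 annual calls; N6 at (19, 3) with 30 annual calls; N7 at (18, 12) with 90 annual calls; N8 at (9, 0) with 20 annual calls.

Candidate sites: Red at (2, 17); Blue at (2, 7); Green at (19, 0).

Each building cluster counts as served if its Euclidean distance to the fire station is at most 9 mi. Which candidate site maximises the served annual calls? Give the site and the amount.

Coverage radius r = 9 mi; a point is covered iff (Δx)²+(Δy)² ≤ 9² = 81.
  Red (2, 17): covers {N1} → 5
  Blue (2, 7): covers {N4} → 400
  Green (19, 0): covers {N2, N6} → 130
Maximum coverage at Blue: 400 annual calls.

Blue, covering 400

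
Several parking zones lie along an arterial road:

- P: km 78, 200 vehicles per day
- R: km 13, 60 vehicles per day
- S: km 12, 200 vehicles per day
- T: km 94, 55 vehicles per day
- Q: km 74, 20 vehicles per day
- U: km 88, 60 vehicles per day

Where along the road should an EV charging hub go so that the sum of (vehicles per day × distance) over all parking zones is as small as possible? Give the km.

For a sum of weighted absolute distances on a line, the optimum is the weighted median (not the mean). Total weight W = 595; half-weight = 297.5.
Sort by position and accumulate weight:
  km 12 (S, w=200) → cum 200
  km 13 (R, w=60) → cum 260
  km 74 (Q, w=20) → cum 280
  km 78 (P, w=200) → cum 480  ≥ 297.5 → median here
  km 88 (U, w=60) → cum 540
  km 94 (T, w=55) → cum 595
Optimal location: km 78.

x = 78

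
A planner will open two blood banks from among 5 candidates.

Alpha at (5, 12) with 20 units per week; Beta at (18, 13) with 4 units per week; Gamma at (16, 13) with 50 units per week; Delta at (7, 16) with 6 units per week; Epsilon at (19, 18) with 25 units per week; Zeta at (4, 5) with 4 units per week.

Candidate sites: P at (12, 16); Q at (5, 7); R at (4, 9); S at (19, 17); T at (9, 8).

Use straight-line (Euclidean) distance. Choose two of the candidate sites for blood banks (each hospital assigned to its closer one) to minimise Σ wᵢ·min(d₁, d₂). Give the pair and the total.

{R, S}, total 416.4

Evaluate every pair (each demand assigned to the nearer of the two):
  {R, S}: total = 416.4
  {Q, S}: total = 455.8
  {S, T}: total = 477.4
  {P, S}: total = 537.1
  {P, R}: total = 568.1
  {P, Q}: total = 597.8
  {P, T}: total = 625.3
  {R, T}: total = 949.8
  {Q, T}: total = 983.3
  {Q, R}: total = 1239.0
Best pair: {R, S} with total 416.4.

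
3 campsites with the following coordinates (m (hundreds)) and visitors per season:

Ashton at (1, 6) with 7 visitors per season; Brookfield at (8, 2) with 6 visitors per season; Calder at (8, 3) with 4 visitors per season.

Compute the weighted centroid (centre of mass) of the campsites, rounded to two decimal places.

The minimiser of Σwᵢ‖p−pᵢ‖² is the weighted centroid p* = (Σwᵢpᵢ)/(Σwᵢ).
Σwᵢ = 17.
Σwᵢxᵢ = 7·1 + 6·8 + 4·8 = 87.
Σwᵢyᵢ = 7·6 + 6·2 + 4·3 = 66.
x* = 87/17 = 5.12, y* = 66/17 = 3.88.

(5.12, 3.88)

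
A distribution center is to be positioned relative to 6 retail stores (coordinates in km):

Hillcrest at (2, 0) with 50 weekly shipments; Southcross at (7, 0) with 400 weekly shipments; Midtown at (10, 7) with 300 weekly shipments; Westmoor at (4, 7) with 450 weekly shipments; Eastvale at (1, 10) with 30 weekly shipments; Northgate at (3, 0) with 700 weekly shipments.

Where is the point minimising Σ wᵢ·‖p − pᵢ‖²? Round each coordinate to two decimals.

The minimiser of Σwᵢ‖p−pᵢ‖² is the weighted centroid p* = (Σwᵢpᵢ)/(Σwᵢ).
Σwᵢ = 1930.
Σwᵢxᵢ = 50·2 + 400·7 + 300·10 + 450·4 + 30·1 + 700·3 = 9830.
Σwᵢyᵢ = 50·0 + 400·0 + 300·7 + 450·7 + 30·10 + 700·0 = 5550.
x* = 9830/1930 = 5.09, y* = 5550/1930 = 2.88.

(5.09, 2.88)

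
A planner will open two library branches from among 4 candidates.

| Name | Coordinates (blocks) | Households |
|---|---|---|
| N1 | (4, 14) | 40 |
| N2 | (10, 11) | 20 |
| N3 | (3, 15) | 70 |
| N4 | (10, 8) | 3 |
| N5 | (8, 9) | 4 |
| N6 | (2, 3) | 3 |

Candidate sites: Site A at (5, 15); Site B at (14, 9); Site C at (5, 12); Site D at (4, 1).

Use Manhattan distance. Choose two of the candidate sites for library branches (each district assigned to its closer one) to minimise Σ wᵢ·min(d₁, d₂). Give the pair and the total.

Evaluate every pair (each demand assigned to the nearer of the two):
  {Site A, Site B}: total = 424
  {Site A, Site C}: total = 427
  {Site A, Site D}: total = 484
  {Site C, Site D}: total = 653
  {Site B, Site C}: total = 665
  {Site B, Site D}: total = 1741
Best pair: {Site A, Site B} with total 424.

{Site A, Site B}, total 424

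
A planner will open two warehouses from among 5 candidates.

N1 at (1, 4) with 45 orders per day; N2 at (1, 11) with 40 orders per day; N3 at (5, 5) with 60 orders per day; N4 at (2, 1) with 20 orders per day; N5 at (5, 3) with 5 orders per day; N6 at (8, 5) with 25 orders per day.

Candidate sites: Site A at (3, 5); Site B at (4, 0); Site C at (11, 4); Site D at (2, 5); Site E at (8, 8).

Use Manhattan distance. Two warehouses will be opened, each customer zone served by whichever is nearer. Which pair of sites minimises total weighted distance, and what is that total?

{Site A, Site D}, total 715

Evaluate every pair (each demand assigned to the nearer of the two):
  {Site A, Site D}: total = 715
  {Site D, Site E}: total = 730
  {Site C, Site D}: total = 755
  {Site A, Site E}: total = 770
  {Site A, Site B}: total = 780
  {Site B, Site D}: total = 780
  {Site A, Site C}: total = 795
  {Site B, Site E}: total = 1230
  {Site B, Site C}: total = 1415
  {Site C, Site E}: total = 1560
Best pair: {Site A, Site D} with total 715.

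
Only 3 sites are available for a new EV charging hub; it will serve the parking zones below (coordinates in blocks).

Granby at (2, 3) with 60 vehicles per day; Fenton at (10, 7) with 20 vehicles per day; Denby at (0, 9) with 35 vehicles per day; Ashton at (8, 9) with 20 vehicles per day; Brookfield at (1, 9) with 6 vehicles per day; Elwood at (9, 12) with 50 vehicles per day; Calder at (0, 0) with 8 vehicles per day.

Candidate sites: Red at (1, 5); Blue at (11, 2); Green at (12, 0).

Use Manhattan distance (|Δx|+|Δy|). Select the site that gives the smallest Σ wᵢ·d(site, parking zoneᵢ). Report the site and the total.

Red, total 1617 blocks

Total weighted distance at each candidate:
  Red (1, 5): total = 1617
  Blue (11, 2): total = 2356
  Green (12, 0): total = 2921
Minimum is at Red with total 1617 blocks.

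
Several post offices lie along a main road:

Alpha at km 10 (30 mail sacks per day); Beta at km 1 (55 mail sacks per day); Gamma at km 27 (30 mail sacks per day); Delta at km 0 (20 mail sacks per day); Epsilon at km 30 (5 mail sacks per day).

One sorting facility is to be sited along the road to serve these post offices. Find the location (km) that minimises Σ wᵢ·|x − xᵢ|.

For a sum of weighted absolute distances on a line, the optimum is the weighted median (not the mean). Total weight W = 140; half-weight = 70.
Sort by position and accumulate weight:
  km 0 (Delta, w=20) → cum 20
  km 1 (Beta, w=55) → cum 75  ≥ 70 → median here
  km 10 (Alpha, w=30) → cum 105
  km 27 (Gamma, w=30) → cum 135
  km 30 (Epsilon, w=5) → cum 140
Optimal location: km 1.

x = 1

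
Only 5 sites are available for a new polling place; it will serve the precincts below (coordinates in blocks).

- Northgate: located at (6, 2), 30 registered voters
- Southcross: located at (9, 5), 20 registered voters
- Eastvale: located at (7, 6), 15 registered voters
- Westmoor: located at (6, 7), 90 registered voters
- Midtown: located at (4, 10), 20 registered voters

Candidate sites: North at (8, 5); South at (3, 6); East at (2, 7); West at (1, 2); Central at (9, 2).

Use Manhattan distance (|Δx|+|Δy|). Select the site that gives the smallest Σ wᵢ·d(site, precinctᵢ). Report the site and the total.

Total weighted distance at each candidate:
  North (8, 5): total = 740
  South (3, 6): total = 870
  East (2, 7): total = 1000
  West (1, 2): total = 1640
  Central (9, 2): total = 1220
Minimum is at North with total 740 blocks.

North, total 740 blocks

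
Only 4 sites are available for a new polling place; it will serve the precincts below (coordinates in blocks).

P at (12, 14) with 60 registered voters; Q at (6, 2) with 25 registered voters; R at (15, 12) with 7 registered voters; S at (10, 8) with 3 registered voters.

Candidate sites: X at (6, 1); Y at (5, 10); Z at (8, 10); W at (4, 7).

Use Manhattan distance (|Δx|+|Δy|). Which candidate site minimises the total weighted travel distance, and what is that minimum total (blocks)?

Total weighted distance at each candidate:
  X (6, 1): total = 1338
  Y (5, 10): total = 990
  Z (8, 10): total = 805
  W (4, 7): total = 1208
Minimum is at Z with total 805 blocks.

Z, total 805 blocks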